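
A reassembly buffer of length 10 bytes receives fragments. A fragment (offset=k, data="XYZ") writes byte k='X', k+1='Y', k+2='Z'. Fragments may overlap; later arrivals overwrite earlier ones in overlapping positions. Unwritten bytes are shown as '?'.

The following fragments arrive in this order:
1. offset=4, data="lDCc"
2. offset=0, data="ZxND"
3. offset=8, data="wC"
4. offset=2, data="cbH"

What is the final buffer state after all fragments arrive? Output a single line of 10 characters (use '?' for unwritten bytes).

Answer: ZxcbHDCcwC

Derivation:
Fragment 1: offset=4 data="lDCc" -> buffer=????lDCc??
Fragment 2: offset=0 data="ZxND" -> buffer=ZxNDlDCc??
Fragment 3: offset=8 data="wC" -> buffer=ZxNDlDCcwC
Fragment 4: offset=2 data="cbH" -> buffer=ZxcbHDCcwC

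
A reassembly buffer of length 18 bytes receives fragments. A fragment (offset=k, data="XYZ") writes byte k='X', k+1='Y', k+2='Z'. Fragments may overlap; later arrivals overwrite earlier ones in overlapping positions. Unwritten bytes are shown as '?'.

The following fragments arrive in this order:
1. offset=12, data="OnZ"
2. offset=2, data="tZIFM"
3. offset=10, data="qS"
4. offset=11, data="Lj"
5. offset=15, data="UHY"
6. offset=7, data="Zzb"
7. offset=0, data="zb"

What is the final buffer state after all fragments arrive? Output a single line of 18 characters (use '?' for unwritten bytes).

Fragment 1: offset=12 data="OnZ" -> buffer=????????????OnZ???
Fragment 2: offset=2 data="tZIFM" -> buffer=??tZIFM?????OnZ???
Fragment 3: offset=10 data="qS" -> buffer=??tZIFM???qSOnZ???
Fragment 4: offset=11 data="Lj" -> buffer=??tZIFM???qLjnZ???
Fragment 5: offset=15 data="UHY" -> buffer=??tZIFM???qLjnZUHY
Fragment 6: offset=7 data="Zzb" -> buffer=??tZIFMZzbqLjnZUHY
Fragment 7: offset=0 data="zb" -> buffer=zbtZIFMZzbqLjnZUHY

Answer: zbtZIFMZzbqLjnZUHY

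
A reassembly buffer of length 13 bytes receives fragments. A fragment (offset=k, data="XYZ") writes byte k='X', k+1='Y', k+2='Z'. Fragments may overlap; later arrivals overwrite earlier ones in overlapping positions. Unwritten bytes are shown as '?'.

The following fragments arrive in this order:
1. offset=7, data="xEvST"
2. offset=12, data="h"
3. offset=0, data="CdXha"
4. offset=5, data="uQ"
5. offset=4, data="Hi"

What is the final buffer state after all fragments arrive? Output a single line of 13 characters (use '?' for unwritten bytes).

Answer: CdXhHiQxEvSTh

Derivation:
Fragment 1: offset=7 data="xEvST" -> buffer=???????xEvST?
Fragment 2: offset=12 data="h" -> buffer=???????xEvSTh
Fragment 3: offset=0 data="CdXha" -> buffer=CdXha??xEvSTh
Fragment 4: offset=5 data="uQ" -> buffer=CdXhauQxEvSTh
Fragment 5: offset=4 data="Hi" -> buffer=CdXhHiQxEvSTh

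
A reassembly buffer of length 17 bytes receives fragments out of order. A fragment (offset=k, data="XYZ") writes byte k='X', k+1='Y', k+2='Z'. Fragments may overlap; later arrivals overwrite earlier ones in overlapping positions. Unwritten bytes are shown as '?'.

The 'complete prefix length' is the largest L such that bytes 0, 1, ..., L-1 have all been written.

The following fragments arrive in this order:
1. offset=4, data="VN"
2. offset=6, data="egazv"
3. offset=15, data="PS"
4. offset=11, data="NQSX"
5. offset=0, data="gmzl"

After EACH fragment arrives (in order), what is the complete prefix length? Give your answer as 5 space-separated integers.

Answer: 0 0 0 0 17

Derivation:
Fragment 1: offset=4 data="VN" -> buffer=????VN??????????? -> prefix_len=0
Fragment 2: offset=6 data="egazv" -> buffer=????VNegazv?????? -> prefix_len=0
Fragment 3: offset=15 data="PS" -> buffer=????VNegazv????PS -> prefix_len=0
Fragment 4: offset=11 data="NQSX" -> buffer=????VNegazvNQSXPS -> prefix_len=0
Fragment 5: offset=0 data="gmzl" -> buffer=gmzlVNegazvNQSXPS -> prefix_len=17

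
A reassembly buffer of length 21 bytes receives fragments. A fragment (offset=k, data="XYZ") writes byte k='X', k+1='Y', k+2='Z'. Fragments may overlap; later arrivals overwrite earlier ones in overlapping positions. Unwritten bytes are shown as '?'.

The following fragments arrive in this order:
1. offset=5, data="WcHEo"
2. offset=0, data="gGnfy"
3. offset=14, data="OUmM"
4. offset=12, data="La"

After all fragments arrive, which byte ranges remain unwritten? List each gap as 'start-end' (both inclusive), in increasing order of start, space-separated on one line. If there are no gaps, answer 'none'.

Fragment 1: offset=5 len=5
Fragment 2: offset=0 len=5
Fragment 3: offset=14 len=4
Fragment 4: offset=12 len=2
Gaps: 10-11 18-20

Answer: 10-11 18-20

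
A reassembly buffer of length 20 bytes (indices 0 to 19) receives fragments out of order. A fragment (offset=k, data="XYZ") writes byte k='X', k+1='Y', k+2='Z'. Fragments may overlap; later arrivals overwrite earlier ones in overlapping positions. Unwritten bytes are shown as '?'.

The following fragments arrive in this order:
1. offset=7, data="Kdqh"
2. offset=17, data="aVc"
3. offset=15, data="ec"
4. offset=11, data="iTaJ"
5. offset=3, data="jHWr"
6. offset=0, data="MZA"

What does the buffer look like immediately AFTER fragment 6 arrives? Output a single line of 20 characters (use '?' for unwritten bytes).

Fragment 1: offset=7 data="Kdqh" -> buffer=???????Kdqh?????????
Fragment 2: offset=17 data="aVc" -> buffer=???????Kdqh??????aVc
Fragment 3: offset=15 data="ec" -> buffer=???????Kdqh????ecaVc
Fragment 4: offset=11 data="iTaJ" -> buffer=???????KdqhiTaJecaVc
Fragment 5: offset=3 data="jHWr" -> buffer=???jHWrKdqhiTaJecaVc
Fragment 6: offset=0 data="MZA" -> buffer=MZAjHWrKdqhiTaJecaVc

Answer: MZAjHWrKdqhiTaJecaVc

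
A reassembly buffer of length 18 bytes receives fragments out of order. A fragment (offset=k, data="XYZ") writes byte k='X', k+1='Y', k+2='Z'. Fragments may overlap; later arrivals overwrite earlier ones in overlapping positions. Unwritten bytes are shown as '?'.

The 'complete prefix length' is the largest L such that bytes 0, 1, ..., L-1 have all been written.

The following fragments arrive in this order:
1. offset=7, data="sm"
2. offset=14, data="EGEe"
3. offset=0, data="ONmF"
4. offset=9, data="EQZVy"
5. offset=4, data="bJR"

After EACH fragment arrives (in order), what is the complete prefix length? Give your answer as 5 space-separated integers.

Answer: 0 0 4 4 18

Derivation:
Fragment 1: offset=7 data="sm" -> buffer=???????sm????????? -> prefix_len=0
Fragment 2: offset=14 data="EGEe" -> buffer=???????sm?????EGEe -> prefix_len=0
Fragment 3: offset=0 data="ONmF" -> buffer=ONmF???sm?????EGEe -> prefix_len=4
Fragment 4: offset=9 data="EQZVy" -> buffer=ONmF???smEQZVyEGEe -> prefix_len=4
Fragment 5: offset=4 data="bJR" -> buffer=ONmFbJRsmEQZVyEGEe -> prefix_len=18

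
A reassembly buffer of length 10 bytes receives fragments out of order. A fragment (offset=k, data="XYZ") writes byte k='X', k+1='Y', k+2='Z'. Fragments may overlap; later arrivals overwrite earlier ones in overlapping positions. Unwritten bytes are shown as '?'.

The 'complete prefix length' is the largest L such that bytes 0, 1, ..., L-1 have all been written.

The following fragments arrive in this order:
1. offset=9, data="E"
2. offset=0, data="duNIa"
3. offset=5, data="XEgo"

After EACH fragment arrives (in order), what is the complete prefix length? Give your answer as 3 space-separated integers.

Answer: 0 5 10

Derivation:
Fragment 1: offset=9 data="E" -> buffer=?????????E -> prefix_len=0
Fragment 2: offset=0 data="duNIa" -> buffer=duNIa????E -> prefix_len=5
Fragment 3: offset=5 data="XEgo" -> buffer=duNIaXEgoE -> prefix_len=10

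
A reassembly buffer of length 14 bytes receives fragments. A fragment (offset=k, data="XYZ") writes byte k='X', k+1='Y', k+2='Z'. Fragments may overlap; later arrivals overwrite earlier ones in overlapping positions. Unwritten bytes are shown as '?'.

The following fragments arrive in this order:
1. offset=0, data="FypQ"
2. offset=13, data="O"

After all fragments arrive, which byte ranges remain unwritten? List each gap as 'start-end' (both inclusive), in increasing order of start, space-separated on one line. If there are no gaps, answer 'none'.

Answer: 4-12

Derivation:
Fragment 1: offset=0 len=4
Fragment 2: offset=13 len=1
Gaps: 4-12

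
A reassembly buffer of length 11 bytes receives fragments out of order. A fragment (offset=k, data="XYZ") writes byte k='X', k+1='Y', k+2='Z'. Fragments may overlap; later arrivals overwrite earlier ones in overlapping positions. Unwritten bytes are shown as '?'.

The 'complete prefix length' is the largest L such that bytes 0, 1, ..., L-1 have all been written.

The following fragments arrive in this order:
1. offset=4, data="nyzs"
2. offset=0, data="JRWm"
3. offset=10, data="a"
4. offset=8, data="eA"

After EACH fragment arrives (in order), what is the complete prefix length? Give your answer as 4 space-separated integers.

Answer: 0 8 8 11

Derivation:
Fragment 1: offset=4 data="nyzs" -> buffer=????nyzs??? -> prefix_len=0
Fragment 2: offset=0 data="JRWm" -> buffer=JRWmnyzs??? -> prefix_len=8
Fragment 3: offset=10 data="a" -> buffer=JRWmnyzs??a -> prefix_len=8
Fragment 4: offset=8 data="eA" -> buffer=JRWmnyzseAa -> prefix_len=11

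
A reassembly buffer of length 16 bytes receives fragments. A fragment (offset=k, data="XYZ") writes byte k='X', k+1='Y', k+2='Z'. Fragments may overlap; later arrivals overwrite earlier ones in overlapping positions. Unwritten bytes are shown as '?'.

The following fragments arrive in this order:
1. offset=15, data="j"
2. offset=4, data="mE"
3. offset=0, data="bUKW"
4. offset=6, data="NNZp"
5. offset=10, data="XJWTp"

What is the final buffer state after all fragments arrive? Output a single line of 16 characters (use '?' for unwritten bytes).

Answer: bUKWmENNZpXJWTpj

Derivation:
Fragment 1: offset=15 data="j" -> buffer=???????????????j
Fragment 2: offset=4 data="mE" -> buffer=????mE?????????j
Fragment 3: offset=0 data="bUKW" -> buffer=bUKWmE?????????j
Fragment 4: offset=6 data="NNZp" -> buffer=bUKWmENNZp?????j
Fragment 5: offset=10 data="XJWTp" -> buffer=bUKWmENNZpXJWTpj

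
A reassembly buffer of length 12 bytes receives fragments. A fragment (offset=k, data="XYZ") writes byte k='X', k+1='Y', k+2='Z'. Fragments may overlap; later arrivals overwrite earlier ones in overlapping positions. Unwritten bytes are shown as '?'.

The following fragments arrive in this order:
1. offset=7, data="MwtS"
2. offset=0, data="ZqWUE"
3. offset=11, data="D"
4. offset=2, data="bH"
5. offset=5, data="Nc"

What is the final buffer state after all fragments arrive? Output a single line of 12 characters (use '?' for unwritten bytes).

Fragment 1: offset=7 data="MwtS" -> buffer=???????MwtS?
Fragment 2: offset=0 data="ZqWUE" -> buffer=ZqWUE??MwtS?
Fragment 3: offset=11 data="D" -> buffer=ZqWUE??MwtSD
Fragment 4: offset=2 data="bH" -> buffer=ZqbHE??MwtSD
Fragment 5: offset=5 data="Nc" -> buffer=ZqbHENcMwtSD

Answer: ZqbHENcMwtSD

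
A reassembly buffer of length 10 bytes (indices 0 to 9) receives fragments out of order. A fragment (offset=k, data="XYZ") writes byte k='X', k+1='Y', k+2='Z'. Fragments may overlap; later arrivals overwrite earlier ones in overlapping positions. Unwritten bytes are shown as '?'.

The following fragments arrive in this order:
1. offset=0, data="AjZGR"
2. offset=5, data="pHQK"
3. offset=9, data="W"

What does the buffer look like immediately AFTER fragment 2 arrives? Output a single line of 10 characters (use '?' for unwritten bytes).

Fragment 1: offset=0 data="AjZGR" -> buffer=AjZGR?????
Fragment 2: offset=5 data="pHQK" -> buffer=AjZGRpHQK?

Answer: AjZGRpHQK?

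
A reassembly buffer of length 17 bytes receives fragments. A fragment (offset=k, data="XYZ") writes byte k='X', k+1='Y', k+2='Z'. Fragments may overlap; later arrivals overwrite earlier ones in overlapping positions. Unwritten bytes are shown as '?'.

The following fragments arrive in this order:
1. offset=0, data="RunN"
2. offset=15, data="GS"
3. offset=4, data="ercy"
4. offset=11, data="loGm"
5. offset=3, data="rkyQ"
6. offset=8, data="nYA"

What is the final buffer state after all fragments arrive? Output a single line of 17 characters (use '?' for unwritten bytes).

Answer: RunrkyQynYAloGmGS

Derivation:
Fragment 1: offset=0 data="RunN" -> buffer=RunN?????????????
Fragment 2: offset=15 data="GS" -> buffer=RunN???????????GS
Fragment 3: offset=4 data="ercy" -> buffer=RunNercy???????GS
Fragment 4: offset=11 data="loGm" -> buffer=RunNercy???loGmGS
Fragment 5: offset=3 data="rkyQ" -> buffer=RunrkyQy???loGmGS
Fragment 6: offset=8 data="nYA" -> buffer=RunrkyQynYAloGmGS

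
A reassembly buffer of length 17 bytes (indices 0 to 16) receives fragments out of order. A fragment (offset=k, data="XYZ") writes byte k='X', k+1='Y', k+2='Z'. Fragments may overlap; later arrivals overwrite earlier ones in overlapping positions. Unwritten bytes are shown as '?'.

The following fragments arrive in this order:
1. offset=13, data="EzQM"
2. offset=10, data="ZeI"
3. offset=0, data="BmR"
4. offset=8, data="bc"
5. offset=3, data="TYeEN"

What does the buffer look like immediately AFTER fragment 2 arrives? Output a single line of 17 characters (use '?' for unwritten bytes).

Fragment 1: offset=13 data="EzQM" -> buffer=?????????????EzQM
Fragment 2: offset=10 data="ZeI" -> buffer=??????????ZeIEzQM

Answer: ??????????ZeIEzQM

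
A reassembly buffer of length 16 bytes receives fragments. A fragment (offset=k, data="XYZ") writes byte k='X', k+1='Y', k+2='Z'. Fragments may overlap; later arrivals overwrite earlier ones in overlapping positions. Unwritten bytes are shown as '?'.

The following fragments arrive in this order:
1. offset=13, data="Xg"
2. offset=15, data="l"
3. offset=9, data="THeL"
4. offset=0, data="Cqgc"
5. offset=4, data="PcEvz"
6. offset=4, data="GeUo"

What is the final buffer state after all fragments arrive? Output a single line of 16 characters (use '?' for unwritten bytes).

Fragment 1: offset=13 data="Xg" -> buffer=?????????????Xg?
Fragment 2: offset=15 data="l" -> buffer=?????????????Xgl
Fragment 3: offset=9 data="THeL" -> buffer=?????????THeLXgl
Fragment 4: offset=0 data="Cqgc" -> buffer=Cqgc?????THeLXgl
Fragment 5: offset=4 data="PcEvz" -> buffer=CqgcPcEvzTHeLXgl
Fragment 6: offset=4 data="GeUo" -> buffer=CqgcGeUozTHeLXgl

Answer: CqgcGeUozTHeLXgl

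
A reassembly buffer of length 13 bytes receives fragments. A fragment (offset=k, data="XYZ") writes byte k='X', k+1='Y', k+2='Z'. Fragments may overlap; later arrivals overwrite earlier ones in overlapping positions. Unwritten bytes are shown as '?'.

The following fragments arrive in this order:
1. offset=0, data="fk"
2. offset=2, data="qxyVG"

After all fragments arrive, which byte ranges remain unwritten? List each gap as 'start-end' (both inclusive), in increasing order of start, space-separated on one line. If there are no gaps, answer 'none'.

Answer: 7-12

Derivation:
Fragment 1: offset=0 len=2
Fragment 2: offset=2 len=5
Gaps: 7-12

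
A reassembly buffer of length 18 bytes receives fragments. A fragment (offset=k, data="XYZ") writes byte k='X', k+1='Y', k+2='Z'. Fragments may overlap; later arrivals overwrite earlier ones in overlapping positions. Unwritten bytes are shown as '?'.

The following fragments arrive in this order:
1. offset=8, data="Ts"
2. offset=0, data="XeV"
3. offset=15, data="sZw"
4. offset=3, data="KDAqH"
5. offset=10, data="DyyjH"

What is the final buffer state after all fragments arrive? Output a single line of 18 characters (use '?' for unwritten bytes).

Fragment 1: offset=8 data="Ts" -> buffer=????????Ts????????
Fragment 2: offset=0 data="XeV" -> buffer=XeV?????Ts????????
Fragment 3: offset=15 data="sZw" -> buffer=XeV?????Ts?????sZw
Fragment 4: offset=3 data="KDAqH" -> buffer=XeVKDAqHTs?????sZw
Fragment 5: offset=10 data="DyyjH" -> buffer=XeVKDAqHTsDyyjHsZw

Answer: XeVKDAqHTsDyyjHsZw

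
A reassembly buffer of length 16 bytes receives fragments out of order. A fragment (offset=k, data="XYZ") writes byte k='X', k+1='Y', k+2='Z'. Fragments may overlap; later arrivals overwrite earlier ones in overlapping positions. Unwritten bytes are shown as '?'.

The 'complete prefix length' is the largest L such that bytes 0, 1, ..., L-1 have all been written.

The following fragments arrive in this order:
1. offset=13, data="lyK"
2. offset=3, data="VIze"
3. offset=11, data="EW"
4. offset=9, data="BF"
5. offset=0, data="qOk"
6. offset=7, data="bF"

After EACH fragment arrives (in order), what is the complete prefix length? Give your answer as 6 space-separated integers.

Fragment 1: offset=13 data="lyK" -> buffer=?????????????lyK -> prefix_len=0
Fragment 2: offset=3 data="VIze" -> buffer=???VIze??????lyK -> prefix_len=0
Fragment 3: offset=11 data="EW" -> buffer=???VIze????EWlyK -> prefix_len=0
Fragment 4: offset=9 data="BF" -> buffer=???VIze??BFEWlyK -> prefix_len=0
Fragment 5: offset=0 data="qOk" -> buffer=qOkVIze??BFEWlyK -> prefix_len=7
Fragment 6: offset=7 data="bF" -> buffer=qOkVIzebFBFEWlyK -> prefix_len=16

Answer: 0 0 0 0 7 16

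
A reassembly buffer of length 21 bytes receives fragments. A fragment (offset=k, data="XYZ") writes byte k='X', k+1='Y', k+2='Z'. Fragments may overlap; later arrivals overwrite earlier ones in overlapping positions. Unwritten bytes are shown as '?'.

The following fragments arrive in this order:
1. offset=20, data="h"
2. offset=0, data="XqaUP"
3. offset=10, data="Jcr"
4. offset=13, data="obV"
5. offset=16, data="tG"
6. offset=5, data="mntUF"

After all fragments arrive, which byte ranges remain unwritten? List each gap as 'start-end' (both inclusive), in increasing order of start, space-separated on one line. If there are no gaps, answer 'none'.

Answer: 18-19

Derivation:
Fragment 1: offset=20 len=1
Fragment 2: offset=0 len=5
Fragment 3: offset=10 len=3
Fragment 4: offset=13 len=3
Fragment 5: offset=16 len=2
Fragment 6: offset=5 len=5
Gaps: 18-19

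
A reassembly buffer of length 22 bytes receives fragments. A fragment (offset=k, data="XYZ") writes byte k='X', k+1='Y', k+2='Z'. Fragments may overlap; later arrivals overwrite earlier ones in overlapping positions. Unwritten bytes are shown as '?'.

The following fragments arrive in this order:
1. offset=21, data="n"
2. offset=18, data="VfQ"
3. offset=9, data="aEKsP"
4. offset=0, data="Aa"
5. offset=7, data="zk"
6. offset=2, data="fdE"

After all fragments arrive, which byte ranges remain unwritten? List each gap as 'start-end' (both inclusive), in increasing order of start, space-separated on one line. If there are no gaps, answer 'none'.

Answer: 5-6 14-17

Derivation:
Fragment 1: offset=21 len=1
Fragment 2: offset=18 len=3
Fragment 3: offset=9 len=5
Fragment 4: offset=0 len=2
Fragment 5: offset=7 len=2
Fragment 6: offset=2 len=3
Gaps: 5-6 14-17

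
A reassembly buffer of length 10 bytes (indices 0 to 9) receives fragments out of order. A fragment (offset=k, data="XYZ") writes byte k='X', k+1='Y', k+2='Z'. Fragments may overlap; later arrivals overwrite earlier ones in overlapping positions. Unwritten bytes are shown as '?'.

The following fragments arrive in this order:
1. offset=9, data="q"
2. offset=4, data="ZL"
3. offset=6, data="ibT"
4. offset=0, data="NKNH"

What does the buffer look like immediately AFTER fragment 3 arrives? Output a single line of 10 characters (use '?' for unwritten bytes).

Answer: ????ZLibTq

Derivation:
Fragment 1: offset=9 data="q" -> buffer=?????????q
Fragment 2: offset=4 data="ZL" -> buffer=????ZL???q
Fragment 3: offset=6 data="ibT" -> buffer=????ZLibTq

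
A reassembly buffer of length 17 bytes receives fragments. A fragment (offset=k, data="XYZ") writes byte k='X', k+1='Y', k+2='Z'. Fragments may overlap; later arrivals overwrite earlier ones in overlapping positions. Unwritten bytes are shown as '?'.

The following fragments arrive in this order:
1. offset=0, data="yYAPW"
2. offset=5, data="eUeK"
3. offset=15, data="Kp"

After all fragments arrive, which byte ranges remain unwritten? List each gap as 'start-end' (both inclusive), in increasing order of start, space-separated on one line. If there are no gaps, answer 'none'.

Fragment 1: offset=0 len=5
Fragment 2: offset=5 len=4
Fragment 3: offset=15 len=2
Gaps: 9-14

Answer: 9-14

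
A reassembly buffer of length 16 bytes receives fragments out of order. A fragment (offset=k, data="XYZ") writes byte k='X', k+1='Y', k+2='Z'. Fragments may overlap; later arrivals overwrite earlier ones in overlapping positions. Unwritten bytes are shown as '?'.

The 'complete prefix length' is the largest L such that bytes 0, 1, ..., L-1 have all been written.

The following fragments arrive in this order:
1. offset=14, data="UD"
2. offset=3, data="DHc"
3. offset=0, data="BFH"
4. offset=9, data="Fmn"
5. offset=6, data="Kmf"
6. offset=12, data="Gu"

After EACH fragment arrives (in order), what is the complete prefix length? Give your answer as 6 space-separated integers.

Fragment 1: offset=14 data="UD" -> buffer=??????????????UD -> prefix_len=0
Fragment 2: offset=3 data="DHc" -> buffer=???DHc????????UD -> prefix_len=0
Fragment 3: offset=0 data="BFH" -> buffer=BFHDHc????????UD -> prefix_len=6
Fragment 4: offset=9 data="Fmn" -> buffer=BFHDHc???Fmn??UD -> prefix_len=6
Fragment 5: offset=6 data="Kmf" -> buffer=BFHDHcKmfFmn??UD -> prefix_len=12
Fragment 6: offset=12 data="Gu" -> buffer=BFHDHcKmfFmnGuUD -> prefix_len=16

Answer: 0 0 6 6 12 16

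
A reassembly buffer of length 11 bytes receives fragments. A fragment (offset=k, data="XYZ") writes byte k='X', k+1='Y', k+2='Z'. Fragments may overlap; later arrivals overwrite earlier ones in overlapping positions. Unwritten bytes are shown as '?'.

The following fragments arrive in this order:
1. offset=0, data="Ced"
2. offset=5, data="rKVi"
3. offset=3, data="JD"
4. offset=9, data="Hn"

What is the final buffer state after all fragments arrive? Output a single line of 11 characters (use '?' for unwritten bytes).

Answer: CedJDrKViHn

Derivation:
Fragment 1: offset=0 data="Ced" -> buffer=Ced????????
Fragment 2: offset=5 data="rKVi" -> buffer=Ced??rKVi??
Fragment 3: offset=3 data="JD" -> buffer=CedJDrKVi??
Fragment 4: offset=9 data="Hn" -> buffer=CedJDrKViHn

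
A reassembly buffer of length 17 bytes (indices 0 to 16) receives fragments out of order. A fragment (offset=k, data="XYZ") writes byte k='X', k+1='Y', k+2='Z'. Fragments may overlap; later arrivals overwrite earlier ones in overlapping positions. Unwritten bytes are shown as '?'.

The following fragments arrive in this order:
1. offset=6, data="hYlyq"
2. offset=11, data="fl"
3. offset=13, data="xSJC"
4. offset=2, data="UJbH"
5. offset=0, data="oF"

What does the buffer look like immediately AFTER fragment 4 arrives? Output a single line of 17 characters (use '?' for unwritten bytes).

Answer: ??UJbHhYlyqflxSJC

Derivation:
Fragment 1: offset=6 data="hYlyq" -> buffer=??????hYlyq??????
Fragment 2: offset=11 data="fl" -> buffer=??????hYlyqfl????
Fragment 3: offset=13 data="xSJC" -> buffer=??????hYlyqflxSJC
Fragment 4: offset=2 data="UJbH" -> buffer=??UJbHhYlyqflxSJC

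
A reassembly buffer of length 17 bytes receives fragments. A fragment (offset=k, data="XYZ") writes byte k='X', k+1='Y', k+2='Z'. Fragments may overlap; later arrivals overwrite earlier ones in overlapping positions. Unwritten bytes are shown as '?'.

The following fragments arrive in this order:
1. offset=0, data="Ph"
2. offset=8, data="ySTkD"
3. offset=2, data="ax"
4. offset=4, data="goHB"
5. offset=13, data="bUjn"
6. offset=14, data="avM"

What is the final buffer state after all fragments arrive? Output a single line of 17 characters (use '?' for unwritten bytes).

Fragment 1: offset=0 data="Ph" -> buffer=Ph???????????????
Fragment 2: offset=8 data="ySTkD" -> buffer=Ph??????ySTkD????
Fragment 3: offset=2 data="ax" -> buffer=Phax????ySTkD????
Fragment 4: offset=4 data="goHB" -> buffer=PhaxgoHBySTkD????
Fragment 5: offset=13 data="bUjn" -> buffer=PhaxgoHBySTkDbUjn
Fragment 6: offset=14 data="avM" -> buffer=PhaxgoHBySTkDbavM

Answer: PhaxgoHBySTkDbavM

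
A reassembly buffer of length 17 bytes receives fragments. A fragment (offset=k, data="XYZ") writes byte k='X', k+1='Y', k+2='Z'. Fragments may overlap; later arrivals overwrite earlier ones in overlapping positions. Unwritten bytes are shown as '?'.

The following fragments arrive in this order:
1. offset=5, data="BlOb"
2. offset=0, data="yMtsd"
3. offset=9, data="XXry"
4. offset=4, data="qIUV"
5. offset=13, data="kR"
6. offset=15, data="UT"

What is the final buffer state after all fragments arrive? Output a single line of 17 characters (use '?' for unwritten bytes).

Answer: yMtsqIUVbXXrykRUT

Derivation:
Fragment 1: offset=5 data="BlOb" -> buffer=?????BlOb????????
Fragment 2: offset=0 data="yMtsd" -> buffer=yMtsdBlOb????????
Fragment 3: offset=9 data="XXry" -> buffer=yMtsdBlObXXry????
Fragment 4: offset=4 data="qIUV" -> buffer=yMtsqIUVbXXry????
Fragment 5: offset=13 data="kR" -> buffer=yMtsqIUVbXXrykR??
Fragment 6: offset=15 data="UT" -> buffer=yMtsqIUVbXXrykRUT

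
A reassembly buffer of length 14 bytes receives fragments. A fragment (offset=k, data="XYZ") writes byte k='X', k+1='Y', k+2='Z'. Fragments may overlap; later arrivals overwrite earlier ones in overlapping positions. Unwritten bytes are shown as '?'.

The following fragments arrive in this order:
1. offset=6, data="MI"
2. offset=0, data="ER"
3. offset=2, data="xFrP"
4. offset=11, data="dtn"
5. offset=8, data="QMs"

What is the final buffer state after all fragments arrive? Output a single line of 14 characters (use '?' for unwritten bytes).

Fragment 1: offset=6 data="MI" -> buffer=??????MI??????
Fragment 2: offset=0 data="ER" -> buffer=ER????MI??????
Fragment 3: offset=2 data="xFrP" -> buffer=ERxFrPMI??????
Fragment 4: offset=11 data="dtn" -> buffer=ERxFrPMI???dtn
Fragment 5: offset=8 data="QMs" -> buffer=ERxFrPMIQMsdtn

Answer: ERxFrPMIQMsdtn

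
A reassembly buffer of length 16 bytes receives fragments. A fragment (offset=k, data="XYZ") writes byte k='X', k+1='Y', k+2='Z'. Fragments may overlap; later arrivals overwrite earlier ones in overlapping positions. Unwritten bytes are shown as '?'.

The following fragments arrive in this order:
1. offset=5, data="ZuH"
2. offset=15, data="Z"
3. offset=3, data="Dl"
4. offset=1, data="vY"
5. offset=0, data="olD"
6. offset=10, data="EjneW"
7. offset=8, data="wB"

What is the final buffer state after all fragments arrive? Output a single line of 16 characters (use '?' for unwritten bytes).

Answer: olDDlZuHwBEjneWZ

Derivation:
Fragment 1: offset=5 data="ZuH" -> buffer=?????ZuH????????
Fragment 2: offset=15 data="Z" -> buffer=?????ZuH???????Z
Fragment 3: offset=3 data="Dl" -> buffer=???DlZuH???????Z
Fragment 4: offset=1 data="vY" -> buffer=?vYDlZuH???????Z
Fragment 5: offset=0 data="olD" -> buffer=olDDlZuH???????Z
Fragment 6: offset=10 data="EjneW" -> buffer=olDDlZuH??EjneWZ
Fragment 7: offset=8 data="wB" -> buffer=olDDlZuHwBEjneWZ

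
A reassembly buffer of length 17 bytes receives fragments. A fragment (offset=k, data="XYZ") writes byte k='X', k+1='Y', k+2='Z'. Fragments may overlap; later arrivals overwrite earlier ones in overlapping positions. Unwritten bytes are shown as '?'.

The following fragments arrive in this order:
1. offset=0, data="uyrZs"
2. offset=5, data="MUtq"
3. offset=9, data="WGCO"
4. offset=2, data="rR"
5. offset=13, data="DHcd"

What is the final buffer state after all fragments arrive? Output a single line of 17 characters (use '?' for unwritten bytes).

Answer: uyrRsMUtqWGCODHcd

Derivation:
Fragment 1: offset=0 data="uyrZs" -> buffer=uyrZs????????????
Fragment 2: offset=5 data="MUtq" -> buffer=uyrZsMUtq????????
Fragment 3: offset=9 data="WGCO" -> buffer=uyrZsMUtqWGCO????
Fragment 4: offset=2 data="rR" -> buffer=uyrRsMUtqWGCO????
Fragment 5: offset=13 data="DHcd" -> buffer=uyrRsMUtqWGCODHcd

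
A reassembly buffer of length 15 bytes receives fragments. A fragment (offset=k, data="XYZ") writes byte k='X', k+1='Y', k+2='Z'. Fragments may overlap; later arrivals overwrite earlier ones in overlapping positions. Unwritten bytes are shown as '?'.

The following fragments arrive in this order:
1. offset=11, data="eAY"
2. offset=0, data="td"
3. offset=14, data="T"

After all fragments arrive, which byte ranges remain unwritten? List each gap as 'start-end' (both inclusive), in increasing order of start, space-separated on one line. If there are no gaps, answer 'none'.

Answer: 2-10

Derivation:
Fragment 1: offset=11 len=3
Fragment 2: offset=0 len=2
Fragment 3: offset=14 len=1
Gaps: 2-10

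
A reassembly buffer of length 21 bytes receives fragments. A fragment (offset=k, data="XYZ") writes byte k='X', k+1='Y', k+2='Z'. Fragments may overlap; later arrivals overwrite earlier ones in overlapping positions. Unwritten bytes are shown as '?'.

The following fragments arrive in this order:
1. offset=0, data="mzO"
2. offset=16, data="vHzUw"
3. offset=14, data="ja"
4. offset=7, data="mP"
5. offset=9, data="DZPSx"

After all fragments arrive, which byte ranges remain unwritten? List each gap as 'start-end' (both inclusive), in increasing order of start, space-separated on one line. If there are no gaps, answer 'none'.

Answer: 3-6

Derivation:
Fragment 1: offset=0 len=3
Fragment 2: offset=16 len=5
Fragment 3: offset=14 len=2
Fragment 4: offset=7 len=2
Fragment 5: offset=9 len=5
Gaps: 3-6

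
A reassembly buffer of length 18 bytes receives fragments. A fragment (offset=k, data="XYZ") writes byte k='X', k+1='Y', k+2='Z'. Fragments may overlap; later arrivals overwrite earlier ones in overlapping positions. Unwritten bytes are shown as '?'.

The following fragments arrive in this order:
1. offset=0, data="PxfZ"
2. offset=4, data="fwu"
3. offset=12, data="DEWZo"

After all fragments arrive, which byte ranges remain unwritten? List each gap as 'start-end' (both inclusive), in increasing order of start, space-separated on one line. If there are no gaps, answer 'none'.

Fragment 1: offset=0 len=4
Fragment 2: offset=4 len=3
Fragment 3: offset=12 len=5
Gaps: 7-11 17-17

Answer: 7-11 17-17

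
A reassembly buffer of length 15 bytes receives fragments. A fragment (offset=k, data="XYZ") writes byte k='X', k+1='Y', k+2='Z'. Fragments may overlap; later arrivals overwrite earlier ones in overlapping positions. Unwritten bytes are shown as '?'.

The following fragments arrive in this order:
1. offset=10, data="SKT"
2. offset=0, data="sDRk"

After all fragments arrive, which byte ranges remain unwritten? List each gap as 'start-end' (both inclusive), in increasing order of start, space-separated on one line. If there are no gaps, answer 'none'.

Fragment 1: offset=10 len=3
Fragment 2: offset=0 len=4
Gaps: 4-9 13-14

Answer: 4-9 13-14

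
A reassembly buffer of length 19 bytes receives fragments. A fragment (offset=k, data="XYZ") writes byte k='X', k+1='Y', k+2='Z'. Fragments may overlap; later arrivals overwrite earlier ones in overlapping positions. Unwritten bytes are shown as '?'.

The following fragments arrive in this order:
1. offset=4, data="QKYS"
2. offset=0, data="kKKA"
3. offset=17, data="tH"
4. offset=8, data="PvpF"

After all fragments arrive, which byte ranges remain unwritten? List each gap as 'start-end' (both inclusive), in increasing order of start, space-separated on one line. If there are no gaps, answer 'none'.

Fragment 1: offset=4 len=4
Fragment 2: offset=0 len=4
Fragment 3: offset=17 len=2
Fragment 4: offset=8 len=4
Gaps: 12-16

Answer: 12-16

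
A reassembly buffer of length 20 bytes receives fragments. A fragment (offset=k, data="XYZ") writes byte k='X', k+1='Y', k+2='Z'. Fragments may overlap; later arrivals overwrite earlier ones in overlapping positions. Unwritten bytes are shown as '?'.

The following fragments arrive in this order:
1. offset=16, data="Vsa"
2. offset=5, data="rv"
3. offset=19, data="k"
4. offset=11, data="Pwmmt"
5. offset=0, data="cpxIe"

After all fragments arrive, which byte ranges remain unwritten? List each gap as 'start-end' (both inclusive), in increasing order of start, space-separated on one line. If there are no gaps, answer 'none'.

Answer: 7-10

Derivation:
Fragment 1: offset=16 len=3
Fragment 2: offset=5 len=2
Fragment 3: offset=19 len=1
Fragment 4: offset=11 len=5
Fragment 5: offset=0 len=5
Gaps: 7-10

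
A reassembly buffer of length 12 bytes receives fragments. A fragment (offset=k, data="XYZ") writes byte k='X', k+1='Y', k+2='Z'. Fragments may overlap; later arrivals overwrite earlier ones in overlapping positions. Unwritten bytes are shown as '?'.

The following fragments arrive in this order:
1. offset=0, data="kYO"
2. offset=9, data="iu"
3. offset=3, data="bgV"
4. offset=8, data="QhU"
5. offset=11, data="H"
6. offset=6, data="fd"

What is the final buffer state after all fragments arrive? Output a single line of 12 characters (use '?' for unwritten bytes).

Fragment 1: offset=0 data="kYO" -> buffer=kYO?????????
Fragment 2: offset=9 data="iu" -> buffer=kYO??????iu?
Fragment 3: offset=3 data="bgV" -> buffer=kYObgV???iu?
Fragment 4: offset=8 data="QhU" -> buffer=kYObgV??QhU?
Fragment 5: offset=11 data="H" -> buffer=kYObgV??QhUH
Fragment 6: offset=6 data="fd" -> buffer=kYObgVfdQhUH

Answer: kYObgVfdQhUH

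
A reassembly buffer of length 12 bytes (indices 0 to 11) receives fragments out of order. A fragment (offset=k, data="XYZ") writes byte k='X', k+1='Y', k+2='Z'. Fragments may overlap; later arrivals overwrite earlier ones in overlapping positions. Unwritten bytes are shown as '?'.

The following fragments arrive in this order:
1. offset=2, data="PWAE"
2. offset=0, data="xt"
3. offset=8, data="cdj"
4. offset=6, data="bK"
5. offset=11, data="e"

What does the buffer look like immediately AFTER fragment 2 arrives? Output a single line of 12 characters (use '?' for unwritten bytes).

Answer: xtPWAE??????

Derivation:
Fragment 1: offset=2 data="PWAE" -> buffer=??PWAE??????
Fragment 2: offset=0 data="xt" -> buffer=xtPWAE??????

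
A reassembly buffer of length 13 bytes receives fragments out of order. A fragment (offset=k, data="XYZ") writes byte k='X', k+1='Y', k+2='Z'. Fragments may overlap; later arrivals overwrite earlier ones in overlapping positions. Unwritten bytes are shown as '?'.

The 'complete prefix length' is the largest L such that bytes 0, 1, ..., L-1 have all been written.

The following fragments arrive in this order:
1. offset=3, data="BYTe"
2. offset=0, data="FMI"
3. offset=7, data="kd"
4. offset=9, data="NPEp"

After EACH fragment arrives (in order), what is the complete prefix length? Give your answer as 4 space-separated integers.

Fragment 1: offset=3 data="BYTe" -> buffer=???BYTe?????? -> prefix_len=0
Fragment 2: offset=0 data="FMI" -> buffer=FMIBYTe?????? -> prefix_len=7
Fragment 3: offset=7 data="kd" -> buffer=FMIBYTekd???? -> prefix_len=9
Fragment 4: offset=9 data="NPEp" -> buffer=FMIBYTekdNPEp -> prefix_len=13

Answer: 0 7 9 13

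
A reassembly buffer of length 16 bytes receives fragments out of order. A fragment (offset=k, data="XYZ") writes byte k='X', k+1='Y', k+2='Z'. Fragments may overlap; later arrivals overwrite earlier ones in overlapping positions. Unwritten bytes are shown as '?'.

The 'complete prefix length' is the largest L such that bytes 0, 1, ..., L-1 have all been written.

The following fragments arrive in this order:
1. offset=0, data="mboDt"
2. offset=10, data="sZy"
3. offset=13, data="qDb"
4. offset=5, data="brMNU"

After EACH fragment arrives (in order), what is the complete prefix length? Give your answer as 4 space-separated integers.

Answer: 5 5 5 16

Derivation:
Fragment 1: offset=0 data="mboDt" -> buffer=mboDt??????????? -> prefix_len=5
Fragment 2: offset=10 data="sZy" -> buffer=mboDt?????sZy??? -> prefix_len=5
Fragment 3: offset=13 data="qDb" -> buffer=mboDt?????sZyqDb -> prefix_len=5
Fragment 4: offset=5 data="brMNU" -> buffer=mboDtbrMNUsZyqDb -> prefix_len=16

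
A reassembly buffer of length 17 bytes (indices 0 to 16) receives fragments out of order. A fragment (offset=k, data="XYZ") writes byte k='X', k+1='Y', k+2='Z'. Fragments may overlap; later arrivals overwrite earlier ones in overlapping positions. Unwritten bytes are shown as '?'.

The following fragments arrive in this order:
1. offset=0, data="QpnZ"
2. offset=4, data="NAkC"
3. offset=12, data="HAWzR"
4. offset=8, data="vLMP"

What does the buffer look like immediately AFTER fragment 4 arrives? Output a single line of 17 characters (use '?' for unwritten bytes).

Fragment 1: offset=0 data="QpnZ" -> buffer=QpnZ?????????????
Fragment 2: offset=4 data="NAkC" -> buffer=QpnZNAkC?????????
Fragment 3: offset=12 data="HAWzR" -> buffer=QpnZNAkC????HAWzR
Fragment 4: offset=8 data="vLMP" -> buffer=QpnZNAkCvLMPHAWzR

Answer: QpnZNAkCvLMPHAWzR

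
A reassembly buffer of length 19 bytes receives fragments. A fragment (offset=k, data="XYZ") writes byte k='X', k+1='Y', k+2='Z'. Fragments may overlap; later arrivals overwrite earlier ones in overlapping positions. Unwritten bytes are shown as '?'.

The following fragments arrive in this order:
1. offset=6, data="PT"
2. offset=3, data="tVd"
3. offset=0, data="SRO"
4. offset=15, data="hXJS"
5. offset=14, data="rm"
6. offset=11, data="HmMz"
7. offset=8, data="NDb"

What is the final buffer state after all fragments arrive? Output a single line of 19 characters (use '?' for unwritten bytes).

Answer: SROtVdPTNDbHmMzmXJS

Derivation:
Fragment 1: offset=6 data="PT" -> buffer=??????PT???????????
Fragment 2: offset=3 data="tVd" -> buffer=???tVdPT???????????
Fragment 3: offset=0 data="SRO" -> buffer=SROtVdPT???????????
Fragment 4: offset=15 data="hXJS" -> buffer=SROtVdPT???????hXJS
Fragment 5: offset=14 data="rm" -> buffer=SROtVdPT??????rmXJS
Fragment 6: offset=11 data="HmMz" -> buffer=SROtVdPT???HmMzmXJS
Fragment 7: offset=8 data="NDb" -> buffer=SROtVdPTNDbHmMzmXJS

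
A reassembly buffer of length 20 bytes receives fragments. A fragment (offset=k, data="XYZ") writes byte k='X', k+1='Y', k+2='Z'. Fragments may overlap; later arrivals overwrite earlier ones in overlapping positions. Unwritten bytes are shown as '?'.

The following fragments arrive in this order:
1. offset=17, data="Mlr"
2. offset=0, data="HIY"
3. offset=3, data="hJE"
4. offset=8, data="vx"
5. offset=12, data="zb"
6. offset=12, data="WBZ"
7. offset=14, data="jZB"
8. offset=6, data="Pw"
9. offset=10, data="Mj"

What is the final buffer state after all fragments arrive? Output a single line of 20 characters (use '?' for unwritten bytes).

Answer: HIYhJEPwvxMjWBjZBMlr

Derivation:
Fragment 1: offset=17 data="Mlr" -> buffer=?????????????????Mlr
Fragment 2: offset=0 data="HIY" -> buffer=HIY??????????????Mlr
Fragment 3: offset=3 data="hJE" -> buffer=HIYhJE???????????Mlr
Fragment 4: offset=8 data="vx" -> buffer=HIYhJE??vx???????Mlr
Fragment 5: offset=12 data="zb" -> buffer=HIYhJE??vx??zb???Mlr
Fragment 6: offset=12 data="WBZ" -> buffer=HIYhJE??vx??WBZ??Mlr
Fragment 7: offset=14 data="jZB" -> buffer=HIYhJE??vx??WBjZBMlr
Fragment 8: offset=6 data="Pw" -> buffer=HIYhJEPwvx??WBjZBMlr
Fragment 9: offset=10 data="Mj" -> buffer=HIYhJEPwvxMjWBjZBMlr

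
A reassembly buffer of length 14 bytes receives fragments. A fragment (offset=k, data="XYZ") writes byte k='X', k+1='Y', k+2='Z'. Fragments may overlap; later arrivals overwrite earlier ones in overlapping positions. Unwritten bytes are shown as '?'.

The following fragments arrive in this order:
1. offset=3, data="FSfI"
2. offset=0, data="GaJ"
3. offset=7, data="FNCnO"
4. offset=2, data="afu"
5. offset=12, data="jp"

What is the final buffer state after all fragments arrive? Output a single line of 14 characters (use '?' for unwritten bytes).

Answer: GaafufIFNCnOjp

Derivation:
Fragment 1: offset=3 data="FSfI" -> buffer=???FSfI???????
Fragment 2: offset=0 data="GaJ" -> buffer=GaJFSfI???????
Fragment 3: offset=7 data="FNCnO" -> buffer=GaJFSfIFNCnO??
Fragment 4: offset=2 data="afu" -> buffer=GaafufIFNCnO??
Fragment 5: offset=12 data="jp" -> buffer=GaafufIFNCnOjp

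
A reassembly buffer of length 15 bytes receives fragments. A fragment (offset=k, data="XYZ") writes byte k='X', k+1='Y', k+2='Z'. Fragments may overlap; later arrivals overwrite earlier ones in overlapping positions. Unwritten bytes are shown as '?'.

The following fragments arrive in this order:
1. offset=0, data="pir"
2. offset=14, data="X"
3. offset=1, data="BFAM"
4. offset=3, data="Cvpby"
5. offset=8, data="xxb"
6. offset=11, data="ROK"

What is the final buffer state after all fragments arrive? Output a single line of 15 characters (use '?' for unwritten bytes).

Fragment 1: offset=0 data="pir" -> buffer=pir????????????
Fragment 2: offset=14 data="X" -> buffer=pir???????????X
Fragment 3: offset=1 data="BFAM" -> buffer=pBFAM?????????X
Fragment 4: offset=3 data="Cvpby" -> buffer=pBFCvpby??????X
Fragment 5: offset=8 data="xxb" -> buffer=pBFCvpbyxxb???X
Fragment 6: offset=11 data="ROK" -> buffer=pBFCvpbyxxbROKX

Answer: pBFCvpbyxxbROKX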